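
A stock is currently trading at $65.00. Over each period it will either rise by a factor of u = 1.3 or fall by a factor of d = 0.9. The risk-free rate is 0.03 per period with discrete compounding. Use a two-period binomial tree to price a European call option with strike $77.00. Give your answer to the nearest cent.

$3.27

Risk-neutral probability p = (1 + 0.03 − 0.9)/(1.3 − 0.9) = 0.1300/0.4000 = 0.3250
Terminal stock prices: S_uu = 109.9, S_ud = 76.05, S_dd = 52.65
Terminal payoffs (S − K): max(32.85, 0) = 32.85, max(-0.95, 0) = 0, max(-24.35, 0) = 0
Node u (S = 84.5): V_u = 1/1.03·[0.3250·32.8500 + 0.6750·0.0000] = 10.3653
Node d (S = 58.5): V_d = 1/1.03·[0.3250·0.0000 + 0.6750·0.0000] = 0.0000
Node 0 (S = 65): V_0 = 1/1.03·[0.3250·10.3653 + 0.6750·0.0000] = 3.2706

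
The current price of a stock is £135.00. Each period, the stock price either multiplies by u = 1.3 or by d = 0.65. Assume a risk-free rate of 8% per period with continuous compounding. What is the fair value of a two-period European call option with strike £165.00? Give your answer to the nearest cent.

Risk-neutral probability p = (e^0.08 − 0.65)/(1.3 − 0.65) = 0.4333/0.6500 = 0.6666
Terminal stock prices: S_uu = 228.2, S_ud = 114.1, S_dd = 57.04
Terminal payoffs (S − K): max(63.15, 0) = 63.15, max(-50.92, 0) = 0, max(-108, 0) = 0
Node u (S = 175.5): V_u = e^(−0.08)·[0.6666·63.1500 + 0.3334·0.0000] = 38.8590
Node d (S = 87.75): V_d = e^(−0.08)·[0.6666·0.0000 + 0.3334·0.0000] = 0.0000
Node 0 (S = 135): V_0 = e^(−0.08)·[0.6666·38.8590 + 0.3334·0.0000] = 23.9117

£23.91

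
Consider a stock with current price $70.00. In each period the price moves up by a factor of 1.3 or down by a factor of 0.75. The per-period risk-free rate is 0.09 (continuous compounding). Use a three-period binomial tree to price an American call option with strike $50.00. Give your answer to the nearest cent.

$32.65

Risk-neutral probability p = (e^0.09 − 0.75)/(1.3 − 0.75) = 0.3442/0.5500 = 0.6258
Terminal stock prices: S_uuu = 153.8, S_uud = 88.73, S_udd = 51.19, S_ddd = 29.53
Terminal payoffs (S − K): max(103.8, 0) = 103.8, max(38.73, 0) = 38.73, max(1.188, 0) = 1.188, max(-20.47, 0) = 0
Node uu (S = 118.3): continuation = e^(−0.09)·[0.6258·103.7900 + 0.3742·38.7250] = 72.6034; exercise value = 68.3000 ≤ continuation, so V_uu = 72.6034
Node ud (S = 68.25): continuation = e^(−0.09)·[0.6258·38.7250 + 0.3742·1.1875] = 22.5534; exercise value = 18.2500 ≤ continuation, so V_ud = 22.5534
Node dd (S = 39.38): continuation = e^(−0.09)·[0.6258·1.1875 + 0.3742·0.0000] = 0.6791; exercise value = 0.0000 ≤ continuation, so V_dd = 0.6791
Node u (S = 91): continuation = e^(−0.09)·[0.6258·72.6034 + 0.3742·22.5534] = 49.2365; exercise value = 41.0000 ≤ continuation, so V_u = 49.2365
Node d (S = 52.5): continuation = e^(−0.09)·[0.6258·22.5534 + 0.3742·0.6791] = 13.1309; exercise value = 2.5000 ≤ continuation, so V_d = 13.1309
Node 0 (S = 70): continuation = e^(−0.09)·[0.6258·49.2365 + 0.3742·13.1309] = 32.6499; exercise value = 20.0000 ≤ continuation, so V_0 = 32.6499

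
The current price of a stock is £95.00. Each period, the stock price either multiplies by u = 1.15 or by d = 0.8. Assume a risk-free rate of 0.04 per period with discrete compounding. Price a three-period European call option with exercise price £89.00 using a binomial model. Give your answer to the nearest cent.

Risk-neutral probability p = (1 + 0.04 − 0.8)/(1.15 − 0.8) = 0.2400/0.3500 = 0.6857
Terminal stock prices: S_uuu = 144.5, S_uud = 100.5, S_udd = 69.92, S_ddd = 48.64
Terminal payoffs (S − K): max(55.48, 0) = 55.48, max(11.51, 0) = 11.51, max(-19.08, 0) = 0, max(-40.36, 0) = 0
Node uu (S = 125.6): V_uu = 1/1.04·[0.6857·55.4831 + 0.3143·11.5100] = 40.0606
Node ud (S = 87.4): V_ud = 1/1.04·[0.6857·11.5100 + 0.3143·0.0000] = 7.5890
Node dd (S = 60.8): V_dd = 1/1.04·[0.6857·0.0000 + 0.3143·0.0000] = 0.0000
Node u (S = 109.2): V_u = 1/1.04·[0.6857·40.0606 + 0.3143·7.5890] = 28.7069
Node d (S = 76): V_d = 1/1.04·[0.6857·7.5890 + 0.3143·0.0000] = 5.0037
Node 0 (S = 95): V_0 = 1/1.04·[0.6857·28.7069 + 0.3143·5.0037] = 20.4398

£20.44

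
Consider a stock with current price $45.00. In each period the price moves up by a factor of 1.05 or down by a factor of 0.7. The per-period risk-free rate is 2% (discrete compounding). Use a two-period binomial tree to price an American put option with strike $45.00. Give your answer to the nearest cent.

$2.03

Risk-neutral probability p = (1 + 0.02 − 0.7)/(1.05 − 0.7) = 0.3200/0.3500 = 0.9143
Terminal stock prices: S_uu = 49.61, S_ud = 33.07, S_dd = 22.05
Terminal payoffs (K − S): max(-4.613, 0) = 0, max(11.93, 0) = 11.93, max(22.95, 0) = 22.95
Node u (S = 47.25): continuation = 1/1.02·[0.9143·0.0000 + 0.0857·11.9250] = 1.0021; exercise value = 0.0000 ≤ continuation, so V_u = 1.0021
Node d (S = 31.5): continuation = 1/1.02·[0.9143·11.9250 + 0.0857·22.9500] = 12.6176; exercise value = 13.5000 > continuation, so V_d = 13.5000 (exercise)
Node 0 (S = 45): continuation = 1/1.02·[0.9143·1.0021 + 0.0857·13.5000] = 2.0327; exercise value = 0.0000 ≤ continuation, so V_0 = 2.0327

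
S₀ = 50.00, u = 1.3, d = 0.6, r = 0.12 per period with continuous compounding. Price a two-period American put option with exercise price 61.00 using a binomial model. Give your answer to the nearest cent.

Risk-neutral probability p = (e^0.12 − 0.6)/(1.3 − 0.6) = 0.5275/0.7000 = 0.7536
Terminal stock prices: S_uu = 84.5, S_ud = 39, S_dd = 18
Terminal payoffs (K − S): max(-23.5, 0) = 0, max(22, 0) = 22, max(43, 0) = 43
Node u (S = 65): continuation = e^(−0.12)·[0.7536·0.0000 + 0.2464·22.0000] = 4.8085; exercise value = 0.0000 ≤ continuation, so V_u = 4.8085
Node d (S = 30): continuation = e^(−0.12)·[0.7536·22.0000 + 0.2464·43.0000] = 24.1021; exercise value = 31.0000 > continuation, so V_d = 31.0000 (exercise)
Node 0 (S = 50): continuation = e^(−0.12)·[0.7536·4.8085 + 0.2464·31.0000] = 9.9893; exercise value = 11.0000 > continuation, so V_0 = 11.0000 (exercise)

11.00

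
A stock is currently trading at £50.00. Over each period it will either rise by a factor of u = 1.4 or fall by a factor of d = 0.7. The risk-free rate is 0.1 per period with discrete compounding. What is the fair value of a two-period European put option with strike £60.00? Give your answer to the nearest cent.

£9.84

Risk-neutral probability p = (1 + 0.1 − 0.7)/(1.4 − 0.7) = 0.4000/0.7000 = 0.5714
Terminal stock prices: S_uu = 98, S_ud = 49, S_dd = 24.5
Terminal payoffs (K − S): max(-38, 0) = 0, max(11, 0) = 11, max(35.5, 0) = 35.5
Node u (S = 70): V_u = 1/1.1·[0.5714·0.0000 + 0.4286·11.0000] = 4.2857
Node d (S = 35): V_d = 1/1.1·[0.5714·11.0000 + 0.4286·35.5000] = 19.5455
Node 0 (S = 50): V_0 = 1/1.1·[0.5714·4.2857 + 0.4286·19.5455] = 9.8415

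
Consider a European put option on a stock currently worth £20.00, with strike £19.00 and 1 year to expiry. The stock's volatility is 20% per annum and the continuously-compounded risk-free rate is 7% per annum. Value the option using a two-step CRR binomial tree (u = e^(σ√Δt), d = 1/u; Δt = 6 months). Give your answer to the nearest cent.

CRR parameters: u = e^(σ√Δt) = e^(0.2·√0.5) = 1.1519, d = 1/u = 0.8681
Per-period rate: rΔt = 0.07·0.5 = 0.035, so R = e^0.035 = 1.0356
Risk-neutral probability p = (e^0.035 − 0.8681)/(1.1519 − 0.8681) = 0.1675/0.2838 = 0.5902
Terminal stock prices: S_uu = 26.54, S_ud = 20, S_dd = 15.07
Terminal payoffs (K − S): max(-7.538, 0) = 0, max(-1, 0) = 0, max(3.927, 0) = 3.927
Node u (S = 23.04): V_u = e^(−0.035)·[0.5902·0.0000 + 0.4098·0.0000] = 0.0000
Node d (S = 17.36): V_d = e^(−0.035)·[0.5902·0.0000 + 0.4098·3.9272] = 1.5540
Node 0 (S = 20): V_0 = e^(−0.035)·[0.5902·0.0000 + 0.4098·1.5540] = 0.6149

£0.61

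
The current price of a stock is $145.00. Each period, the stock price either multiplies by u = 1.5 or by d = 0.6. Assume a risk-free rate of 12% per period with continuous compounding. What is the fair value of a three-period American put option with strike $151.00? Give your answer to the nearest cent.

$28.59

Risk-neutral probability p = (e^0.12 − 0.6)/(1.5 − 0.6) = 0.5275/0.9000 = 0.5861
Terminal stock prices: S_uuu = 489.4, S_uud = 195.8, S_udd = 78.3, S_ddd = 31.32
Terminal payoffs (K − S): max(-338.4, 0) = 0, max(-44.75, 0) = 0, max(72.7, 0) = 72.7, max(119.7, 0) = 119.7
Node uu (S = 326.2): continuation = e^(−0.12)·[0.5861·0.0000 + 0.4139·0.0000] = 0.0000; exercise value = 0.0000 ≤ continuation, so V_uu = 0.0000
Node ud (S = 130.5): continuation = e^(−0.12)·[0.5861·0.0000 + 0.4139·72.7000] = 26.6874; exercise value = 20.5000 ≤ continuation, so V_ud = 26.6874
Node dd (S = 52.2): continuation = e^(−0.12)·[0.5861·72.7000 + 0.4139·119.6800] = 81.7250; exercise value = 98.8000 > continuation, so V_dd = 98.8000 (exercise)
Node u (S = 217.5): continuation = e^(−0.12)·[0.5861·0.0000 + 0.4139·26.6874] = 9.7967; exercise value = 0.0000 ≤ continuation, so V_u = 9.7967
Node d (S = 87): continuation = e^(−0.12)·[0.5861·26.6874 + 0.4139·98.8000] = 50.1414; exercise value = 64.0000 > continuation, so V_d = 64.0000 (exercise)
Node 0 (S = 145): continuation = e^(−0.12)·[0.5861·9.7967 + 0.4139·64.0000] = 28.5863; exercise value = 6.0000 ≤ continuation, so V_0 = 28.5863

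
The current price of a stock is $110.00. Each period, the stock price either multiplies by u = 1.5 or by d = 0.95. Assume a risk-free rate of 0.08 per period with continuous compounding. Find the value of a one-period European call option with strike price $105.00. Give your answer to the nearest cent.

Risk-neutral probability p = (e^0.08 − 0.95)/(1.5 − 0.95) = 0.1333/0.5500 = 0.2423
Terminal stock prices: S_u = 165, S_d = 104.5
Terminal payoffs (S − K): max(60, 0) = 60, max(-0.5, 0) = 0
Node 0 (S = 110): V_0 = e^(−0.08)·[0.2423·60.0000 + 0.7577·0.0000] = 13.4225

$13.42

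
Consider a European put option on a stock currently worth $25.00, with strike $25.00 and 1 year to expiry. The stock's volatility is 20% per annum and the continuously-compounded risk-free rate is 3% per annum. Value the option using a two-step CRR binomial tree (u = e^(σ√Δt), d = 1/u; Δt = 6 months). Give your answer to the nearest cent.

$1.39

CRR parameters: u = e^(σ√Δt) = e^(0.2·√0.5) = 1.1519, d = 1/u = 0.8681
Per-period rate: rΔt = 0.03·0.5 = 0.015, so R = e^0.015 = 1.0151
Risk-neutral probability p = (e^0.015 − 0.8681)/(1.1519 − 0.8681) = 0.1470/0.2838 = 0.5180
Terminal stock prices: S_uu = 33.17, S_ud = 25, S_dd = 18.84
Terminal payoffs (K − S): max(-8.172, 0) = 0, max(0, 0) = 0, max(6.159, 0) = 6.159
Node u (S = 28.8): V_u = e^(−0.015)·[0.5180·0.0000 + 0.4820·0.0000] = 0.0000
Node d (S = 21.7): V_d = e^(−0.015)·[0.5180·0.0000 + 0.4820·6.1590] = 2.9247
Node 0 (S = 25): V_0 = e^(−0.015)·[0.5180·0.0000 + 0.4820·2.9247] = 1.3888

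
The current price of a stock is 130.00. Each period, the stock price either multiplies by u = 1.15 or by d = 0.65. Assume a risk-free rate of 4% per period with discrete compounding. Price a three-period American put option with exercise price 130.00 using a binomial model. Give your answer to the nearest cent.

17.00

Risk-neutral probability p = (1 + 0.04 − 0.65)/(1.15 − 0.65) = 0.3900/0.5000 = 0.7800
Terminal stock prices: S_uuu = 197.7, S_uud = 111.8, S_udd = 63.16, S_ddd = 35.7
Terminal payoffs (K − S): max(-67.71, 0) = 0, max(18.25, 0) = 18.25, max(66.84, 0) = 66.84, max(94.3, 0) = 94.3
Node uu (S = 171.9): continuation = 1/1.04·[0.7800·0.0000 + 0.2200·18.2488] = 3.8603; exercise value = 0.0000 ≤ continuation, so V_uu = 3.8603
Node ud (S = 97.17): continuation = 1/1.04·[0.7800·18.2488 + 0.2200·66.8362] = 27.8250; exercise value = 32.8250 > continuation, so V_ud = 32.8250 (exercise)
Node dd (S = 54.93): continuation = 1/1.04·[0.7800·66.8362 + 0.2200·94.2987] = 70.0750; exercise value = 75.0750 > continuation, so V_dd = 75.0750 (exercise)
Node u (S = 149.5): continuation = 1/1.04·[0.7800·3.8603 + 0.2200·32.8250] = 9.8390; exercise value = 0.0000 ≤ continuation, so V_u = 9.8390
Node d (S = 84.5): continuation = 1/1.04·[0.7800·32.8250 + 0.2200·75.0750] = 40.5000; exercise value = 45.5000 > continuation, so V_d = 45.5000 (exercise)
Node 0 (S = 130): continuation = 1/1.04·[0.7800·9.8390 + 0.2200·45.5000] = 17.0042; exercise value = 0.0000 ≤ continuation, so V_0 = 17.0042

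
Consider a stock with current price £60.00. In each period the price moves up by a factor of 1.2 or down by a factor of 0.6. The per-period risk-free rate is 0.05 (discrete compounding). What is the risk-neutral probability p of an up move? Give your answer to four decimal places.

p = 0.7500

Risk-neutral probability p = (1 + 0.05 − 0.6)/(1.2 − 0.6) = 0.4500/0.6000 = 0.7500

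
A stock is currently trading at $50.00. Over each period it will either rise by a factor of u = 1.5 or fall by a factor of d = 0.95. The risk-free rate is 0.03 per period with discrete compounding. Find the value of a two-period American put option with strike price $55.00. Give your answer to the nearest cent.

$6.80

Risk-neutral probability p = (1 + 0.03 − 0.95)/(1.5 − 0.95) = 0.0800/0.5500 = 0.1455
Terminal stock prices: S_uu = 112.5, S_ud = 71.25, S_dd = 45.12
Terminal payoffs (K − S): max(-57.5, 0) = 0, max(-16.25, 0) = 0, max(9.875, 0) = 9.875
Node u (S = 75): continuation = 1/1.03·[0.1455·0.0000 + 0.8545·0.0000] = 0.0000; exercise value = 0.0000 ≤ continuation, so V_u = 0.0000
Node d (S = 47.5): continuation = 1/1.03·[0.1455·0.0000 + 0.8545·9.8750] = 8.1929; exercise value = 7.5000 ≤ continuation, so V_d = 8.1929
Node 0 (S = 50): continuation = 1/1.03·[0.1455·0.0000 + 0.8545·8.1929] = 6.7972; exercise value = 5.0000 ≤ continuation, so V_0 = 6.7972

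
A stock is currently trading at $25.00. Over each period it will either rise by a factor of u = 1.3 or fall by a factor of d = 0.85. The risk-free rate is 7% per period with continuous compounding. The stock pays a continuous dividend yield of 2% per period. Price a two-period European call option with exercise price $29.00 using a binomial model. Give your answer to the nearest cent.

Per-period risk-free factor R = e^0.07 = 1.0725; dividend-adjusted growth = e^(0.07−0.02) = 1.0513.
Risk-neutral probability p = (1.0513 − 0.85)/(1.3 − 0.85) = 0.2013/0.4500 = 0.4473
Terminal stock prices: S_uu = 42.25, S_ud = 27.62, S_dd = 18.06
Terminal payoffs (S − K): max(13.25, 0) = 13.25, max(-1.375, 0) = 0, max(-10.94, 0) = 0
Node u (S = 32.5): V_u = e^(−0.07)·[0.4473·13.2500 + 0.5527·0.0000] = 5.5257
Node d (S = 21.25): V_d = e^(−0.07)·[0.4473·0.0000 + 0.5527·0.0000] = 0.0000
Node 0 (S = 25): V_0 = e^(−0.07)·[0.4473·5.5257 + 0.5527·0.0000] = 2.3044

$2.30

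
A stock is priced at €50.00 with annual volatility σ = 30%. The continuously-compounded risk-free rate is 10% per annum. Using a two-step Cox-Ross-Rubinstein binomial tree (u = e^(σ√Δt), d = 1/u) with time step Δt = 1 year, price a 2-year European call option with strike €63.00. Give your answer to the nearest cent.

CRR parameters: u = e^(σ√Δt) = e^(0.3·√1) = 1.3499, d = 1/u = 0.7408
Per-period rate: rΔt = 0.1·1 = 0.1, so R = e^0.1 = 1.1052
Risk-neutral probability p = (e^0.1 − 0.7408)/(1.3499 − 0.7408) = 0.3644/0.6090 = 0.5982
Terminal stock prices: S_uu = 91.11, S_ud = 50, S_dd = 27.44
Terminal payoffs (S − K): max(28.11, 0) = 28.11, max(-13, 0) = 0, max(-35.56, 0) = 0
Node u (S = 67.49): V_u = e^(−0.1)·[0.5982·28.1059 + 0.4018·0.0000] = 15.2140
Node d (S = 37.04): V_d = e^(−0.1)·[0.5982·0.0000 + 0.4018·0.0000] = 0.0000
Node 0 (S = 50): V_0 = e^(−0.1)·[0.5982·15.2140 + 0.4018·0.0000] = 8.2355

€8.24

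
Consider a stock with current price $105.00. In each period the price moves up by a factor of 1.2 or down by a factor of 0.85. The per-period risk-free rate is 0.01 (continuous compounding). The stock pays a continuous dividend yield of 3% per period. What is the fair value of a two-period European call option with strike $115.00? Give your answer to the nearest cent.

Per-period risk-free factor R = e^0.01 = 1.0101; dividend-adjusted growth = e^(0.01−0.03) = 0.9802.
Risk-neutral probability p = (0.9802 − 0.85)/(1.2 − 0.85) = 0.1302/0.3500 = 0.3720
Terminal stock prices: S_uu = 151.2, S_ud = 107.1, S_dd = 75.86
Terminal payoffs (S − K): max(36.2, 0) = 36.2, max(-7.9, 0) = 0, max(-39.14, 0) = 0
Node u (S = 126): V_u = e^(−0.01)·[0.3720·36.2000 + 0.6280·0.0000] = 13.3323
Node d (S = 89.25): V_d = e^(−0.01)·[0.3720·0.0000 + 0.6280·0.0000] = 0.0000
Node 0 (S = 105): V_0 = e^(−0.01)·[0.3720·13.3323 + 0.6280·0.0000] = 4.9102

$4.91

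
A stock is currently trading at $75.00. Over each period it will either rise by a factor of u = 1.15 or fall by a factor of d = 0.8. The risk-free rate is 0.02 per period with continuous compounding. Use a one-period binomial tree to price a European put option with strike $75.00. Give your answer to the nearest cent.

$5.45

Risk-neutral probability p = (e^0.02 − 0.8)/(1.15 − 0.8) = 0.2202/0.3500 = 0.6291
Terminal stock prices: S_u = 86.25, S_d = 60
Terminal payoffs (K − S): max(-11.25, 0) = 0, max(15, 0) = 15
Node 0 (S = 75): V_0 = e^(−0.02)·[0.6291·0.0000 + 0.3709·15.0000] = 5.4526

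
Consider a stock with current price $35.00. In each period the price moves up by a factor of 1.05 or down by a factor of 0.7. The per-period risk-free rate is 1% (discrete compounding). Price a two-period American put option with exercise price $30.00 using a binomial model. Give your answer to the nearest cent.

Risk-neutral probability p = (1 + 0.01 − 0.7)/(1.05 − 0.7) = 0.3100/0.3500 = 0.8857
Terminal stock prices: S_uu = 38.59, S_ud = 25.72, S_dd = 17.15
Terminal payoffs (K − S): max(-8.587, 0) = 0, max(4.275, 0) = 4.275, max(12.85, 0) = 12.85
Node u (S = 36.75): continuation = 1/1.01·[0.8857·0.0000 + 0.1143·4.2750] = 0.4837; exercise value = 0.0000 ≤ continuation, so V_u = 0.4837
Node d (S = 24.5): continuation = 1/1.01·[0.8857·4.2750 + 0.1143·12.8500] = 5.2030; exercise value = 5.5000 > continuation, so V_d = 5.5000 (exercise)
Node 0 (S = 35): continuation = 1/1.01·[0.8857·0.4837 + 0.1143·5.5000] = 1.0466; exercise value = 0.0000 ≤ continuation, so V_0 = 1.0466

$1.05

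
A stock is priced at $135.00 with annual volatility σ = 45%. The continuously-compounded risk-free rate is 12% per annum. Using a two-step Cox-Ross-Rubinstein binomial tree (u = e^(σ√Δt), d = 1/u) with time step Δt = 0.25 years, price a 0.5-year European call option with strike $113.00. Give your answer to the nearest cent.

$34.64

CRR parameters: u = e^(σ√Δt) = e^(0.45·√0.25) = 1.2523, d = 1/u = 0.7985
Per-period rate: rΔt = 0.12·0.25 = 0.03, so R = e^0.03 = 1.0305
Risk-neutral probability p = (e^0.03 − 0.7985)/(1.2523 − 0.7985) = 0.2319/0.4538 = 0.5111
Terminal stock prices: S_uu = 211.7, S_ud = 135, S_dd = 86.08
Terminal payoffs (S − K): max(98.72, 0) = 98.72, max(22, 0) = 22, max(-26.92, 0) = 0
Node u (S = 169.1): V_u = e^(−0.03)·[0.5111·98.7221 + 0.4889·22.0000] = 59.4032
Node d (S = 107.8): V_d = e^(−0.03)·[0.5111·22.0000 + 0.4889·0.0000] = 10.9118
Node 0 (S = 135): V_0 = e^(−0.03)·[0.5111·59.4032 + 0.4889·10.9118] = 34.6406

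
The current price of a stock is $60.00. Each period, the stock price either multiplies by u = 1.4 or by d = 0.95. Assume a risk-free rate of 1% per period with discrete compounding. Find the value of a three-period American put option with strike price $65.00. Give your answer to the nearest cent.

$8.57

Risk-neutral probability p = (1 + 0.01 − 0.95)/(1.4 − 0.95) = 0.0600/0.4500 = 0.1333
Terminal stock prices: S_uuu = 164.6, S_uud = 111.7, S_udd = 75.81, S_ddd = 51.44
Terminal payoffs (K − S): max(-99.64, 0) = 0, max(-46.72, 0) = 0, max(-10.81, 0) = 0, max(13.56, 0) = 13.56
Node uu (S = 117.6): continuation = 1/1.01·[0.1333·0.0000 + 0.8667·0.0000] = 0.0000; exercise value = 0.0000 ≤ continuation, so V_uu = 0.0000
Node ud (S = 79.8): continuation = 1/1.01·[0.1333·0.0000 + 0.8667·0.0000] = 0.0000; exercise value = 0.0000 ≤ continuation, so V_ud = 0.0000
Node dd (S = 54.15): continuation = 1/1.01·[0.1333·0.0000 + 0.8667·13.5575] = 11.6335; exercise value = 10.8500 ≤ continuation, so V_dd = 11.6335
Node u (S = 84): continuation = 1/1.01·[0.1333·0.0000 + 0.8667·0.0000] = 0.0000; exercise value = 0.0000 ≤ continuation, so V_u = 0.0000
Node d (S = 57): continuation = 1/1.01·[0.1333·0.0000 + 0.8667·11.6335] = 9.9825; exercise value = 8.0000 ≤ continuation, so V_d = 9.9825
Node 0 (S = 60): continuation = 1/1.01·[0.1333·0.0000 + 0.8667·9.9825] = 8.5659; exercise value = 5.0000 ≤ continuation, so V_0 = 8.5659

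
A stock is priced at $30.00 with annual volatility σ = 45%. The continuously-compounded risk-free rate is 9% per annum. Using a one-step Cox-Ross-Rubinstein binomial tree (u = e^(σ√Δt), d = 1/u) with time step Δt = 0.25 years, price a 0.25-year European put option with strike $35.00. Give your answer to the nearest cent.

$5.46

CRR parameters: u = e^(σ√Δt) = e^(0.45·√0.25) = 1.2523, d = 1/u = 0.7985
Per-period rate: rΔt = 0.09·0.25 = 0.0225, so R = e^0.0225 = 1.0228
Risk-neutral probability p = (e^0.0225 − 0.7985)/(1.2523 − 0.7985) = 0.2242/0.4538 = 0.4941
Terminal stock prices: S_u = 37.57, S_d = 23.96
Terminal payoffs (K − S): max(-2.57, 0) = 0, max(11.04, 0) = 11.04
Node 0 (S = 30): V_0 = e^(−0.0225)·[0.4941·0.0000 + 0.5059·11.0445] = 5.4628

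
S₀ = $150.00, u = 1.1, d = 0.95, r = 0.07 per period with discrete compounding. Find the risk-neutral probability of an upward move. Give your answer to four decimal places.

Risk-neutral probability p = (1 + 0.07 − 0.95)/(1.1 − 0.95) = 0.1200/0.1500 = 0.8000

p = 0.8000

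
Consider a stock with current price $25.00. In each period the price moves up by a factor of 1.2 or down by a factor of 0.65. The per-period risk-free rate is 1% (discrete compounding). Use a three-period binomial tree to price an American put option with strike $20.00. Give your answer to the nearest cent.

Risk-neutral probability p = (1 + 0.01 − 0.65)/(1.2 − 0.65) = 0.3600/0.5500 = 0.6545
Terminal stock prices: S_uuu = 43.2, S_uud = 23.4, S_udd = 12.68, S_ddd = 6.866
Terminal payoffs (K − S): max(-23.2, 0) = 0, max(-3.4, 0) = 0, max(7.325, 0) = 7.325, max(13.13, 0) = 13.13
Node uu (S = 36): continuation = 1/1.01·[0.6545·0.0000 + 0.3455·0.0000] = 0.0000; exercise value = 0.0000 ≤ continuation, so V_uu = 0.0000
Node ud (S = 19.5): continuation = 1/1.01·[0.6545·0.0000 + 0.3455·7.3250] = 2.5054; exercise value = 0.5000 ≤ continuation, so V_ud = 2.5054
Node dd (S = 10.56): continuation = 1/1.01·[0.6545·7.3250 + 0.3455·13.1344] = 9.2395; exercise value = 9.4375 > continuation, so V_dd = 9.4375 (exercise)
Node u (S = 30): continuation = 1/1.01·[0.6545·0.0000 + 0.3455·2.5054] = 0.8569; exercise value = 0.0000 ≤ continuation, so V_u = 0.8569
Node d (S = 16.25): continuation = 1/1.01·[0.6545·2.5054 + 0.3455·9.4375] = 4.8516; exercise value = 3.7500 ≤ continuation, so V_d = 4.8516
Node 0 (S = 25): continuation = 1/1.01·[0.6545·0.8569 + 0.3455·4.8516] = 2.2148; exercise value = 0.0000 ≤ continuation, so V_0 = 2.2148

$2.21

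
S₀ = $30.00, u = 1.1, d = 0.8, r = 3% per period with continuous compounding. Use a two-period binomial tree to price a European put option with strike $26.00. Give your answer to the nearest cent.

$0.34

Risk-neutral probability p = (e^0.03 − 0.8)/(1.1 − 0.8) = 0.2305/0.3000 = 0.7682
Terminal stock prices: S_uu = 36.3, S_ud = 26.4, S_dd = 19.2
Terminal payoffs (K − S): max(-10.3, 0) = 0, max(-0.4, 0) = 0, max(6.8, 0) = 6.8
Node u (S = 33): V_u = e^(−0.03)·[0.7682·0.0000 + 0.2318·0.0000] = 0.0000
Node d (S = 24): V_d = e^(−0.03)·[0.7682·0.0000 + 0.2318·6.8000] = 1.5298
Node 0 (S = 30): V_0 = e^(−0.03)·[0.7682·0.0000 + 0.2318·1.5298] = 0.3441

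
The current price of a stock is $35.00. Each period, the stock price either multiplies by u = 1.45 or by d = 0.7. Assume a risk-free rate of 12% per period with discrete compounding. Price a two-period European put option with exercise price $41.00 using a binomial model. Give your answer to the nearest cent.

Risk-neutral probability p = (1 + 0.12 − 0.7)/(1.45 − 0.7) = 0.4200/0.7500 = 0.5600
Terminal stock prices: S_uu = 73.59, S_ud = 35.52, S_dd = 17.15
Terminal payoffs (K − S): max(-32.59, 0) = 0, max(5.475, 0) = 5.475, max(23.85, 0) = 23.85
Node u (S = 50.75): V_u = 1/1.12·[0.5600·0.0000 + 0.4400·5.4750] = 2.1509
Node d (S = 24.5): V_d = 1/1.12·[0.5600·5.4750 + 0.4400·23.8500] = 12.1071
Node 0 (S = 35): V_0 = 1/1.12·[0.5600·2.1509 + 0.4400·12.1071] = 5.8318

$5.83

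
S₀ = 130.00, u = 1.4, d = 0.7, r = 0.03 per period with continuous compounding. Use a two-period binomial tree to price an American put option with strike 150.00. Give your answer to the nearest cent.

Risk-neutral probability p = (e^0.03 − 0.7)/(1.4 − 0.7) = 0.3305/0.7000 = 0.4721
Terminal stock prices: S_uu = 254.8, S_ud = 127.4, S_dd = 63.7
Terminal payoffs (K − S): max(-104.8, 0) = 0, max(22.6, 0) = 22.6, max(86.3, 0) = 86.3
Node u (S = 182): continuation = e^(−0.03)·[0.4721·0.0000 + 0.5279·22.6000] = 11.5784; exercise value = 0.0000 ≤ continuation, so V_u = 11.5784
Node d (S = 91): continuation = e^(−0.03)·[0.4721·22.6000 + 0.5279·86.3000] = 54.5668; exercise value = 59.0000 > continuation, so V_d = 59.0000 (exercise)
Node 0 (S = 130): continuation = e^(−0.03)·[0.4721·11.5784 + 0.5279·59.0000] = 35.5312; exercise value = 20.0000 ≤ continuation, so V_0 = 35.5312

35.53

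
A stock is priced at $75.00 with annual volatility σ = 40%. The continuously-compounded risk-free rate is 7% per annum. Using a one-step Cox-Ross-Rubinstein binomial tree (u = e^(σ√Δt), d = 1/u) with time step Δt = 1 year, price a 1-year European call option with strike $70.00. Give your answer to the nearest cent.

CRR parameters: u = e^(σ√Δt) = e^(0.4·√1) = 1.4918, d = 1/u = 0.6703
Per-period rate: rΔt = 0.07·1 = 0.07, so R = e^0.07 = 1.0725
Risk-neutral probability p = (e^0.07 − 0.6703)/(1.4918 − 0.6703) = 0.4022/0.8215 = 0.4896
Terminal stock prices: S_u = 111.9, S_d = 50.27
Terminal payoffs (S − K): max(41.89, 0) = 41.89, max(-19.73, 0) = 0
Node 0 (S = 75): V_0 = e^(−0.07)·[0.4896·41.8869 + 0.5104·0.0000] = 19.1204

$19.12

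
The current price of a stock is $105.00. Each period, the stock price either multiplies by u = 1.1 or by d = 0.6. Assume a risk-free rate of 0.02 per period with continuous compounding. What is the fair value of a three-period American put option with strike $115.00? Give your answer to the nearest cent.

$18.14

Risk-neutral probability p = (e^0.02 − 0.6)/(1.1 − 0.6) = 0.4202/0.5000 = 0.8404
Terminal stock prices: S_uuu = 139.8, S_uud = 76.23, S_udd = 41.58, S_ddd = 22.68
Terminal payoffs (K − S): max(-24.76, 0) = 0, max(38.77, 0) = 38.77, max(73.42, 0) = 73.42, max(92.32, 0) = 92.32
Node uu (S = 127.1): continuation = e^(−0.02)·[0.8404·0.0000 + 0.1596·38.7700] = 6.0651; exercise value = 0.0000 ≤ continuation, so V_uu = 6.0651
Node ud (S = 69.3): continuation = e^(−0.02)·[0.8404·38.7700 + 0.1596·73.4200] = 43.4228; exercise value = 45.7000 > continuation, so V_ud = 45.7000 (exercise)
Node dd (S = 37.8): continuation = e^(−0.02)·[0.8404·73.4200 + 0.1596·92.3200] = 74.9228; exercise value = 77.2000 > continuation, so V_dd = 77.2000 (exercise)
Node u (S = 115.5): continuation = e^(−0.02)·[0.8404·6.0651 + 0.1596·45.7000] = 12.1453; exercise value = 0.0000 ≤ continuation, so V_u = 12.1453
Node d (S = 63): continuation = e^(−0.02)·[0.8404·45.7000 + 0.1596·77.2000] = 49.7228; exercise value = 52.0000 > continuation, so V_d = 52.0000 (exercise)
Node 0 (S = 105): continuation = e^(−0.02)·[0.8404·12.1453 + 0.1596·52.0000] = 18.1396; exercise value = 10.0000 ≤ continuation, so V_0 = 18.1396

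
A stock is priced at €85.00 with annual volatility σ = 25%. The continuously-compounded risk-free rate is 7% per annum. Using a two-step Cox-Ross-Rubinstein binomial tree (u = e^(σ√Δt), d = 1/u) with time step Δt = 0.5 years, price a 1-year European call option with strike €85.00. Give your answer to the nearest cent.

€10.40

CRR parameters: u = e^(σ√Δt) = e^(0.25·√0.5) = 1.1934, d = 1/u = 0.8380
Per-period rate: rΔt = 0.07·0.5 = 0.035, so R = e^0.035 = 1.0356
Risk-neutral probability p = (e^0.035 − 0.8380)/(1.1934 − 0.8380) = 0.1977/0.3554 = 0.5561
Terminal stock prices: S_uu = 121.1, S_ud = 85, S_dd = 59.69
Terminal payoffs (S − K): max(36.05, 0) = 36.05, max(0, 0) = 0, max(-25.31, 0) = 0
Node u (S = 101.4): V_u = e^(−0.035)·[0.5561·36.0501 + 0.4439·0.0000] = 19.3595
Node d (S = 71.23): V_d = e^(−0.035)·[0.5561·0.0000 + 0.4439·0.0000] = 0.0000
Node 0 (S = 85): V_0 = e^(−0.035)·[0.5561·19.3595 + 0.4439·0.0000] = 10.3964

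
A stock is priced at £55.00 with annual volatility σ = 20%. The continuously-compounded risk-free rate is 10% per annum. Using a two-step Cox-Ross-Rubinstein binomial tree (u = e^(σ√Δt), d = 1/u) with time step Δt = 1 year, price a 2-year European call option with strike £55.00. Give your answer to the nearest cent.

CRR parameters: u = e^(σ√Δt) = e^(0.2·√1) = 1.2214, d = 1/u = 0.8187
Per-period rate: rΔt = 0.1·1 = 0.1, so R = e^0.1 = 1.1052
Risk-neutral probability p = (e^0.1 − 0.8187)/(1.2214 − 0.8187) = 0.2864/0.4027 = 0.7113
Terminal stock prices: S_uu = 82.05, S_ud = 55, S_dd = 36.87
Terminal payoffs (S − K): max(27.05, 0) = 27.05, max(0, 0) = 0, max(-18.13, 0) = 0
Node u (S = 67.18): V_u = e^(−0.1)·[0.7113·27.0504 + 0.2887·0.0000] = 17.4111
Node d (S = 45.03): V_d = e^(−0.1)·[0.7113·0.0000 + 0.2887·0.0000] = 0.0000
Node 0 (S = 55): V_0 = e^(−0.1)·[0.7113·17.4111 + 0.2887·0.0000] = 11.2067

£11.21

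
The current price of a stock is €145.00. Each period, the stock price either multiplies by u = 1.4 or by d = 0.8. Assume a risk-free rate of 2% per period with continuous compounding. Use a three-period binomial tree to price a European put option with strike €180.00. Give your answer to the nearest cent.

Risk-neutral probability p = (e^0.02 − 0.8)/(1.4 − 0.8) = 0.2202/0.6000 = 0.3670
Terminal stock prices: S_uuu = 397.9, S_uud = 227.4, S_udd = 129.9, S_ddd = 74.24
Terminal payoffs (K − S): max(-217.9, 0) = 0, max(-47.36, 0) = 0, max(50.08, 0) = 50.08, max(105.8, 0) = 105.8
Node uu (S = 284.2): V_uu = e^(−0.02)·[0.3670·0.0000 + 0.6330·0.0000] = 0.0000
Node ud (S = 162.4): V_ud = e^(−0.02)·[0.3670·0.0000 + 0.6330·50.0800] = 31.0728
Node dd (S = 92.8): V_dd = e^(−0.02)·[0.3670·50.0800 + 0.6330·105.7600] = 83.6358
Node u (S = 203): V_u = e^(−0.02)·[0.3670·0.0000 + 0.6330·31.0728] = 19.2796
Node d (S = 116): V_d = e^(−0.02)·[0.3670·31.0728 + 0.6330·83.6358] = 63.0709
Node 0 (S = 145): V_0 = e^(−0.02)·[0.3670·19.2796 + 0.6330·63.0709] = 46.0687

€46.07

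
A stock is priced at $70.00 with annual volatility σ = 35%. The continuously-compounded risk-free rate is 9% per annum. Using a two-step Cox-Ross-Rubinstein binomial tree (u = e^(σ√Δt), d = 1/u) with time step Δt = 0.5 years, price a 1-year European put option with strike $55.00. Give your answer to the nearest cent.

CRR parameters: u = e^(σ√Δt) = e^(0.35·√0.5) = 1.2808, d = 1/u = 0.7808
Per-period rate: rΔt = 0.09·0.5 = 0.045, so R = e^0.045 = 1.0460
Risk-neutral probability p = (e^0.045 − 0.7808)/(1.2808 − 0.7808) = 0.2653/0.5000 = 0.5305
Terminal stock prices: S_uu = 114.8, S_ud = 70, S_dd = 42.67
Terminal payoffs (K − S): max(-59.83, 0) = 0, max(-15, 0) = 0, max(12.33, 0) = 12.33
Node u (S = 89.66): V_u = e^(−0.045)·[0.5305·0.0000 + 0.4695·0.0000] = 0.0000
Node d (S = 54.65): V_d = e^(−0.045)·[0.5305·0.0000 + 0.4695·12.3290] = 5.5339
Node 0 (S = 70): V_0 = e^(−0.045)·[0.5305·0.0000 + 0.4695·5.5339] = 2.4839

$2.48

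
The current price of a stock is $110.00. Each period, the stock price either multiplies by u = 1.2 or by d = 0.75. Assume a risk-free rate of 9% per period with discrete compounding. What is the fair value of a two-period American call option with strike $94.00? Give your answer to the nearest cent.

$32.50

Risk-neutral probability p = (1 + 0.09 − 0.75)/(1.2 − 0.75) = 0.3400/0.4500 = 0.7556
Terminal stock prices: S_uu = 158.4, S_ud = 99, S_dd = 61.88
Terminal payoffs (S − K): max(64.4, 0) = 64.4, max(5, 0) = 5, max(-32.12, 0) = 0
Node u (S = 132): continuation = 1/1.09·[0.7556·64.4000 + 0.2444·5.0000] = 45.7615; exercise value = 38.0000 ≤ continuation, so V_u = 45.7615
Node d (S = 82.5): continuation = 1/1.09·[0.7556·5.0000 + 0.2444·0.0000] = 3.4659; exercise value = 0.0000 ≤ continuation, so V_d = 3.4659
Node 0 (S = 110): continuation = 1/1.09·[0.7556·45.7615 + 0.2444·3.4659] = 32.4977; exercise value = 16.0000 ≤ continuation, so V_0 = 32.4977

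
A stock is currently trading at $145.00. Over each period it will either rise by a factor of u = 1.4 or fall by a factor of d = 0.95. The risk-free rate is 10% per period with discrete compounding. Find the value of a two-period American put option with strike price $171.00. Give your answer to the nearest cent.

Risk-neutral probability p = (1 + 0.1 − 0.95)/(1.4 − 0.95) = 0.1500/0.4500 = 0.3333
Terminal stock prices: S_uu = 284.2, S_ud = 192.8, S_dd = 130.9
Terminal payoffs (K − S): max(-113.2, 0) = 0, max(-21.85, 0) = 0, max(40.14, 0) = 40.14
Node u (S = 203): continuation = 1/1.1·[0.3333·0.0000 + 0.6667·0.0000] = 0.0000; exercise value = 0.0000 ≤ continuation, so V_u = 0.0000
Node d (S = 137.8): continuation = 1/1.1·[0.3333·0.0000 + 0.6667·40.1375] = 24.3258; exercise value = 33.2500 > continuation, so V_d = 33.2500 (exercise)
Node 0 (S = 145): continuation = 1/1.1·[0.3333·0.0000 + 0.6667·33.2500] = 20.1515; exercise value = 26.0000 > continuation, so V_0 = 26.0000 (exercise)

$26.00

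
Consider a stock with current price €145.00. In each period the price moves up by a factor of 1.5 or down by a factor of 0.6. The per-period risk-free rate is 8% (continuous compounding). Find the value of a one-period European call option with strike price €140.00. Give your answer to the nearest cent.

Risk-neutral probability p = (e^0.08 − 0.6)/(1.5 − 0.6) = 0.4833/0.9000 = 0.5370
Terminal stock prices: S_u = 217.5, S_d = 87
Terminal payoffs (S − K): max(77.5, 0) = 77.5, max(-53, 0) = 0
Node 0 (S = 145): V_0 = e^(−0.08)·[0.5370·77.5000 + 0.4630·0.0000] = 38.4168

€38.42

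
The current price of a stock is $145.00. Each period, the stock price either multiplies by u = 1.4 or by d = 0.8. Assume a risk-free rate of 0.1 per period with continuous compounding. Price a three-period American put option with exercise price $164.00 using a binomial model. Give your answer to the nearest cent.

Risk-neutral probability p = (e^0.1 − 0.8)/(1.4 − 0.8) = 0.3052/0.6000 = 0.5086
Terminal stock prices: S_uuu = 397.9, S_uud = 227.4, S_udd = 129.9, S_ddd = 74.24
Terminal payoffs (K − S): max(-233.9, 0) = 0, max(-63.36, 0) = 0, max(34.08, 0) = 34.08, max(89.76, 0) = 89.76
Node uu (S = 284.2): continuation = e^(−0.1)·[0.5086·0.0000 + 0.4914·0.0000] = 0.0000; exercise value = 0.0000 ≤ continuation, so V_uu = 0.0000
Node ud (S = 162.4): continuation = e^(−0.1)·[0.5086·0.0000 + 0.4914·34.0800] = 15.1527; exercise value = 1.6000 ≤ continuation, so V_ud = 15.1527
Node dd (S = 92.8): continuation = e^(−0.1)·[0.5086·34.0800 + 0.4914·89.7600] = 55.5933; exercise value = 71.2000 > continuation, so V_dd = 71.2000 (exercise)
Node u (S = 203): continuation = e^(−0.1)·[0.5086·0.0000 + 0.4914·15.1527] = 6.7372; exercise value = 0.0000 ≤ continuation, so V_u = 6.7372
Node d (S = 116): continuation = e^(−0.1)·[0.5086·15.1527 + 0.4914·71.2000] = 38.6305; exercise value = 48.0000 > continuation, so V_d = 48.0000 (exercise)
Node 0 (S = 145): continuation = e^(−0.1)·[0.5086·6.7372 + 0.4914·48.0000] = 24.4424; exercise value = 19.0000 ≤ continuation, so V_0 = 24.4424

$24.44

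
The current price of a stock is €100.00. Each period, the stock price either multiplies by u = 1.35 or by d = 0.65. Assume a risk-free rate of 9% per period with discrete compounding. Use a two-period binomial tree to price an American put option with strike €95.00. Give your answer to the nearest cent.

€11.65

Risk-neutral probability p = (1 + 0.09 − 0.65)/(1.35 − 0.65) = 0.4400/0.7000 = 0.6286
Terminal stock prices: S_uu = 182.3, S_ud = 87.75, S_dd = 42.25
Terminal payoffs (K − S): max(-87.25, 0) = 0, max(7.25, 0) = 7.25, max(52.75, 0) = 52.75
Node u (S = 135): continuation = 1/1.09·[0.6286·0.0000 + 0.3714·7.2500] = 2.4705; exercise value = 0.0000 ≤ continuation, so V_u = 2.4705
Node d (S = 65): continuation = 1/1.09·[0.6286·7.2500 + 0.3714·52.7500] = 22.1560; exercise value = 30.0000 > continuation, so V_d = 30.0000 (exercise)
Node 0 (S = 100): continuation = 1/1.09·[0.6286·2.4705 + 0.3714·30.0000] = 11.6475; exercise value = 0.0000 ≤ continuation, so V_0 = 11.6475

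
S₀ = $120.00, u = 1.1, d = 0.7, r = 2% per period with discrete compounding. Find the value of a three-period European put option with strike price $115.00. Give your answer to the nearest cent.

Risk-neutral probability p = (1 + 0.02 − 0.7)/(1.1 − 0.7) = 0.3200/0.4000 = 0.8000
Terminal stock prices: S_uuu = 159.7, S_uud = 101.6, S_udd = 64.68, S_ddd = 41.16
Terminal payoffs (K − S): max(-44.72, 0) = 0, max(13.36, 0) = 13.36, max(50.32, 0) = 50.32, max(73.84, 0) = 73.84
Node uu (S = 145.2): V_uu = 1/1.02·[0.8000·0.0000 + 0.2000·13.3600] = 2.6196
Node ud (S = 92.4): V_ud = 1/1.02·[0.8000·13.3600 + 0.2000·50.3200] = 20.3451
Node dd (S = 58.8): V_dd = 1/1.02·[0.8000·50.3200 + 0.2000·73.8400] = 53.9451
Node u (S = 132): V_u = 1/1.02·[0.8000·2.6196 + 0.2000·20.3451] = 6.0438
Node d (S = 84): V_d = 1/1.02·[0.8000·20.3451 + 0.2000·53.9451] = 26.5344
Node 0 (S = 120): V_0 = 1/1.02·[0.8000·6.0438 + 0.2000·26.5344] = 9.9431

$9.94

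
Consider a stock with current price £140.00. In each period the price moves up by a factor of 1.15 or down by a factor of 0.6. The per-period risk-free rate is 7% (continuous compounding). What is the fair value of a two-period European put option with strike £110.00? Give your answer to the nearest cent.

Risk-neutral probability p = (e^0.07 − 0.6)/(1.15 − 0.6) = 0.4725/0.5500 = 0.8591
Terminal stock prices: S_uu = 185.1, S_ud = 96.6, S_dd = 50.4
Terminal payoffs (K − S): max(-75.15, 0) = 0, max(13.4, 0) = 13.4, max(59.6, 0) = 59.6
Node u (S = 161): V_u = e^(−0.07)·[0.8591·0.0000 + 0.1409·13.4000] = 1.7603
Node d (S = 84): V_d = e^(−0.07)·[0.8591·13.4000 + 0.1409·59.6000] = 18.5633
Node 0 (S = 140): V_0 = e^(−0.07)·[0.8591·1.7603 + 0.1409·18.5633] = 3.8487

£3.85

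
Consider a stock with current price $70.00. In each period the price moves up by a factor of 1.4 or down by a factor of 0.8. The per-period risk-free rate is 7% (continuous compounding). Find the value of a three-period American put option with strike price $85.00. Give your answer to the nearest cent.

$17.20

Risk-neutral probability p = (e^0.07 − 0.8)/(1.4 − 0.8) = 0.2725/0.6000 = 0.4542
Terminal stock prices: S_uuu = 192.1, S_uud = 109.8, S_udd = 62.72, S_ddd = 35.84
Terminal payoffs (K − S): max(-107.1, 0) = 0, max(-24.76, 0) = 0, max(22.28, 0) = 22.28, max(49.16, 0) = 49.16
Node uu (S = 137.2): continuation = e^(−0.07)·[0.4542·0.0000 + 0.5458·0.0000] = 0.0000; exercise value = 0.0000 ≤ continuation, so V_uu = 0.0000
Node ud (S = 78.4): continuation = e^(−0.07)·[0.4542·0.0000 + 0.5458·22.2800] = 11.3387; exercise value = 6.6000 ≤ continuation, so V_ud = 11.3387
Node dd (S = 44.8): continuation = e^(−0.07)·[0.4542·22.2800 + 0.5458·49.1600] = 34.4535; exercise value = 40.2000 > continuation, so V_dd = 40.2000 (exercise)
Node u (S = 98): continuation = e^(−0.07)·[0.4542·0.0000 + 0.5458·11.3387] = 5.7705; exercise value = 0.0000 ≤ continuation, so V_u = 5.7705
Node d (S = 56): continuation = e^(−0.07)·[0.4542·11.3387 + 0.5458·40.2000] = 25.2602; exercise value = 29.0000 > continuation, so V_d = 29.0000 (exercise)
Node 0 (S = 70): continuation = e^(−0.07)·[0.4542·5.7705 + 0.5458·29.0000] = 17.2023; exercise value = 15.0000 ≤ continuation, so V_0 = 17.2023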